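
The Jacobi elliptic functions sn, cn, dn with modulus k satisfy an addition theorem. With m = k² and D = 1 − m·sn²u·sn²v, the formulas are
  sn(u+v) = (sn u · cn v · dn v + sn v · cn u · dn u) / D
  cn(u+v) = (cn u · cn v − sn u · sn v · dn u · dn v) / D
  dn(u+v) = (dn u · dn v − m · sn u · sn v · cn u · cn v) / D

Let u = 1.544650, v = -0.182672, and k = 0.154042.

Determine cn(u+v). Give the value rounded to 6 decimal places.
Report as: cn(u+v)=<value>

cn(u+v)=0.214030

sn u = 0.9993817225630906, cn u = 0.03515924639166578, dn u = 0.9880791442485025
sn v = -0.1816342142136498, cn v = 0.9833661638611479, dn v = 0.9996085028171586
m = k² = 0.023728937764
D = 1 − m·sn²u·sn²v = 0.9992181266310793
cn(u+v) = (cn u·cn v − sn u·sn v·dn u·dn v)/D = 0.2138622124160826/0.9992181266310793 = 0.2140295564264143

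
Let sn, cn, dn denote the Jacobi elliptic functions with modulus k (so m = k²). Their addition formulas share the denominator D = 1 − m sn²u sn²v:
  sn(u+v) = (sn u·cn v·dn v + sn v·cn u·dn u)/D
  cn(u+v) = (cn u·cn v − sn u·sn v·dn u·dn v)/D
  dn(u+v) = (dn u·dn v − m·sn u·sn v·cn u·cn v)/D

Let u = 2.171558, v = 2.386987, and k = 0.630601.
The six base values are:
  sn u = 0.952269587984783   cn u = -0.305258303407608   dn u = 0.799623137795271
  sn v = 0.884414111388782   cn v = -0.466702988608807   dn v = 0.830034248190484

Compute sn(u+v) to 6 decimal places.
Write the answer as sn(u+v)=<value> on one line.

sn(u+v)=-0.814507

m = k² = 0.397657621201
D = 1 − m·sn²u·sn²v = 0.7179406721939752
sn(u+v) = (sn u·cn v·dn v + sn v·cn u·dn u)/D = -0.5847677404838214/0.7179406721939752 = -0.814507052089434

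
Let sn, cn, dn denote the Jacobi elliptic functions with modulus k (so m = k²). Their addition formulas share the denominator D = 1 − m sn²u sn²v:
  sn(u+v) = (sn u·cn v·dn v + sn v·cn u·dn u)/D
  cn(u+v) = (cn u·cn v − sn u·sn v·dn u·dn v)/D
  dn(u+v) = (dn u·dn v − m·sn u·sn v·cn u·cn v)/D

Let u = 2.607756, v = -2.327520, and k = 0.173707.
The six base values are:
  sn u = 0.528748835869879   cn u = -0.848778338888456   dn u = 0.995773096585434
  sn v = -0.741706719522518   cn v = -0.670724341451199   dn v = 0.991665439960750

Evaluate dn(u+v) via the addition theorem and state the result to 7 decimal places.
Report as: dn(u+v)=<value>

dn(u+v)=0.9988461

m = k² = 0.030174121849
D = 1 − m·sn²u·sn²v = 0.9953591458992823
dn(u+v) = (dn u·dn v − m·sn u·sn v·cn u·cn v)/D = 0.9942105811066346/0.9953591458992823 = 0.9988460800331422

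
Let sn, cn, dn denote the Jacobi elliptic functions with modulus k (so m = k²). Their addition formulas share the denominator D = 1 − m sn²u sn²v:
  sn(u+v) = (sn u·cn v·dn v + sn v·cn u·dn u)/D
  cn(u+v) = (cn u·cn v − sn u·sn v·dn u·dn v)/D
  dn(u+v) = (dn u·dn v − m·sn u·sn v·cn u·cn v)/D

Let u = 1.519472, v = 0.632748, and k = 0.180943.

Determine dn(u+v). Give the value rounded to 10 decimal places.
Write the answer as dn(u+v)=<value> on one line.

sn u = 0.9979933143426195, cn u = 0.06331938508413938, dn u = 0.9835603175053753
sn v = 0.5903341491558584, cn v = 0.8071589634888711, dn v = 0.9942787156587503
m = k² = 0.032740369249
D = 1 − m·sn²u·sn²v = 0.9886359103738877
dn(u+v) = (dn u·dn v − m·sn u·sn v·cn u·cn v)/D = 0.9769472528060322/0.9886359103738877 = 0.988176984625781

dn(u+v)=0.9881769846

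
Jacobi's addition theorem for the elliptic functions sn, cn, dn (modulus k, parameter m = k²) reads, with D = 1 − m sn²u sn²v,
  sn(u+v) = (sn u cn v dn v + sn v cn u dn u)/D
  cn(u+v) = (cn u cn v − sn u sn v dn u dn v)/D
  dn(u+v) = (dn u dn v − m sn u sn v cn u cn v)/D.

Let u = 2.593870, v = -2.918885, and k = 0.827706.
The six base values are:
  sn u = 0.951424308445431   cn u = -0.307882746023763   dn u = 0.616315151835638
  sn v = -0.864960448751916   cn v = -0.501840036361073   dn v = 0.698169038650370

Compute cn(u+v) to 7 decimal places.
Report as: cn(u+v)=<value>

m = k² = 0.685097222436
D = 1 − m·sn²u·sn²v = 0.5360264833839166
cn(u+v) = (cn u·cn v − sn u·sn v·dn u·dn v)/D = 0.5086144080954492/0.5360264833839166 = 0.948860595253772

cn(u+v)=0.9488606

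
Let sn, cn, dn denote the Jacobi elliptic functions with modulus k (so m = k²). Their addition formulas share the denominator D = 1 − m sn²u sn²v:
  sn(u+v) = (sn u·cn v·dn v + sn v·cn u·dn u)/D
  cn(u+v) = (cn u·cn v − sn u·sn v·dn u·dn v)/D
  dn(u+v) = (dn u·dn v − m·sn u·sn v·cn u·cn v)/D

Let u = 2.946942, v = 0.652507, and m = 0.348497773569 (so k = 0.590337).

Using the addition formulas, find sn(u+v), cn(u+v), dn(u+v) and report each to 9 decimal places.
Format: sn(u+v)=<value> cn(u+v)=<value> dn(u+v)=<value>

sn u = 0.5066262640484183, cn u = -0.8621657778967699, dn u = 0.9542279689452001
sn v = 0.5953997397937045, cn v = 0.8034296172369979, dn v = 0.9361929517976826
m = k² = 0.348497773569
D = 1 − m·sn²u·sn²v = 0.9682902593815443
sn(u+v) = (sn u·cn v·dn v + sn v·cn u·dn u)/D = -0.1087703556737775/0.9682902593815443 = -0.112332386513162
cn(u+v) = (cn u·cn v − sn u·sn v·dn u·dn v)/D = -0.9621616476142552/0.9682902593815443 = -0.9936706873709507
dn(u+v) = (dn u·dn v − m·sn u·sn v·cn u·cn v)/D = 0.9661588651167995/0.9682902593815443 = 0.9977988064590197

sn(u+v)=-0.112332387 cn(u+v)=-0.993670687 dn(u+v)=0.997798806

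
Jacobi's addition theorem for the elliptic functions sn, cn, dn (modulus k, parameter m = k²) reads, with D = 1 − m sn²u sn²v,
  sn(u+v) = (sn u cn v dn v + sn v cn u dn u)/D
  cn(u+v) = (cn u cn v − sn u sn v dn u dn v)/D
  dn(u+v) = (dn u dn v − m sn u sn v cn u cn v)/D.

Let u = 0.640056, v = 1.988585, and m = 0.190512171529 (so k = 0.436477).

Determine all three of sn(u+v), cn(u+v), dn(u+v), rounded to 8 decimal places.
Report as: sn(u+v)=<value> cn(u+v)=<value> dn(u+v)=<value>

sn(u+v)=0.62254117 cn(u+v)=-0.78258705 dn(u+v)=0.96237497

sn u = 0.5910875634186915, cn u = 0.8066073966755787, dn u = 0.966145951061822
sn v = 0.9549541827056211, cn v = -0.2967532795657686, dn v = 0.9089910936187028
m = k² = 0.190512171529
D = 1 − m·sn²u·sn²v = 0.9392996155825539
sn(u+v) = (sn u·cn v·dn v + sn v·cn u·dn u)/D = 0.5847526858148443/0.9392996155825539 = 0.6225411744176862
cn(u+v) = (cn u·cn v − sn u·sn v·dn u·dn v)/D = -0.7350837124204696/0.9392996155825539 = -0.7825870470143548
dn(u+v) = (dn u·dn v − m·sn u·sn v·cn u·cn v)/D = 0.9039584362256705/0.9392996155825539 = 0.9623749666553788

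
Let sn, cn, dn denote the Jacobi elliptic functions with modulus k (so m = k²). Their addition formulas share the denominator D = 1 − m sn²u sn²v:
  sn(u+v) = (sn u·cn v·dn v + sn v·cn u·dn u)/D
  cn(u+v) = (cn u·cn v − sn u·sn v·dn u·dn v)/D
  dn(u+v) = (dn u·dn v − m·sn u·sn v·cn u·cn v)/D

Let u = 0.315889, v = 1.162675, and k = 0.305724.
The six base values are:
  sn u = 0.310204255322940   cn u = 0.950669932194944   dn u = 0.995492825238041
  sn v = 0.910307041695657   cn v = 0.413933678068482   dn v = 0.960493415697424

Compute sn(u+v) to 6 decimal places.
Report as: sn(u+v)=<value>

sn(u+v)=0.992227

m = k² = 0.093467164176
D = 1 − m·sn²u·sn²v = 0.9925470128421637
sn(u+v) = (sn u·cn v·dn v + sn v·cn u·dn u)/D = 0.9848322030216176/0.9925470128421637 = 0.9922272600484135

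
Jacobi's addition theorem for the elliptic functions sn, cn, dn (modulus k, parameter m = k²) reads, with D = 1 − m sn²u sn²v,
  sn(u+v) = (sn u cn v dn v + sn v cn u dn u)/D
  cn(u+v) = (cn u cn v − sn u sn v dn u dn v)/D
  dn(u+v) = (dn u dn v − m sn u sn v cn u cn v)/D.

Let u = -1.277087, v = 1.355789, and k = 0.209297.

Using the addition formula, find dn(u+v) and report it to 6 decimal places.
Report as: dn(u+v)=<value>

dn(u+v)=0.999865

sn u = -0.9539476012955231, cn u = 0.2999732887817143, dn u = 0.9798655697831008
sn v = 0.974214535504666, cn v = 0.2256236663371727, dn v = 0.9789916836949061
m = k² = 0.043805234209
D = 1 − m·sn²u·sn²v = 0.9621658259506299
dn(u+v) = (dn u·dn v − m·sn u·sn v·cn u·cn v)/D = 0.962035566012856/0.9621658259506299 = 0.9998646179959206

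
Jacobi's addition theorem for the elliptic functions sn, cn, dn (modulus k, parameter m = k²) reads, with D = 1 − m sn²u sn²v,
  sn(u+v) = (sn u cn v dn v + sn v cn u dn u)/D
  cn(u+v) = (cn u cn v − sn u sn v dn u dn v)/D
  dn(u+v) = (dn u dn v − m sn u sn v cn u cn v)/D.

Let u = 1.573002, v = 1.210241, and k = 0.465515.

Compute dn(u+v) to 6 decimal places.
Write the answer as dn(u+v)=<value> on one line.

sn u = 0.9964545174423011, cn u = 0.08413319599795848, dn u = 0.8859061478151971
sn v = 0.9178213974861852, cn v = 0.3969935545024704, dn v = 0.904128978856895
m = k² = 0.216704215225
D = 1 − m·sn²u·sn²v = 0.8187413769446448
dn(u+v) = (dn u·dn v − m·sn u·sn v·cn u·cn v)/D = 0.7943537885779676/0.8187413769446448 = 0.9702133188166377

dn(u+v)=0.970213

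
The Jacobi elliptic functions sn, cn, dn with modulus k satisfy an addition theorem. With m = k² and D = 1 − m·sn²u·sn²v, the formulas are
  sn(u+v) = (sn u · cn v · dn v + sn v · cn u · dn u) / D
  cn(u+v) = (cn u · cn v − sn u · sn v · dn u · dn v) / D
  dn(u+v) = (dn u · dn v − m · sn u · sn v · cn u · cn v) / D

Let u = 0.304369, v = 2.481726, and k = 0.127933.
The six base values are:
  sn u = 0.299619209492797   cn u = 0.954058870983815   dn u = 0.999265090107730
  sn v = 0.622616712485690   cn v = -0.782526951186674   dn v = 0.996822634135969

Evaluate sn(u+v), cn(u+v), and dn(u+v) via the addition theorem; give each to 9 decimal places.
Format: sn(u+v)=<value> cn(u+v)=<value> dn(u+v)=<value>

m = k² = 0.016366852489
D = 1 − m·sn²u·sn²v = 0.9994304314196516
sn(u+v) = (sn u·cn v·dn v + sn v·cn u·dn u)/D = 0.3598613107591317/0.9994304314196516 = 0.360066393263574
cn(u+v) = (cn u·cn v − sn u·sn v·dn u·dn v)/D = -0.9323953154463993/0.9994304314196516 = -0.9329266811717635
dn(u+v) = (dn u·dn v − m·sn u·sn v·cn u·cn v)/D = 0.9983695093415337/0.9994304314196516 = 0.9989384733096321

sn(u+v)=0.360066393 cn(u+v)=-0.932926681 dn(u+v)=0.998938473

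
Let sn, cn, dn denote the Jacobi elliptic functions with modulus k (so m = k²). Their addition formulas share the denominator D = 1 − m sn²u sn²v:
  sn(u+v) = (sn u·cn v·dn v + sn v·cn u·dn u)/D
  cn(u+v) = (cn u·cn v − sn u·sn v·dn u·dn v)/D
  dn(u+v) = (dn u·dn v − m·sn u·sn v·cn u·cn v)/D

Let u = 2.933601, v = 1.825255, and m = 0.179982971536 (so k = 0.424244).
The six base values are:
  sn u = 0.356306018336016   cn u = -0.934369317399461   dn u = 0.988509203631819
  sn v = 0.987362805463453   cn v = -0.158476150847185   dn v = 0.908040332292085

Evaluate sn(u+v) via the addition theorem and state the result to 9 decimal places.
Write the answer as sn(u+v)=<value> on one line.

m = k² = 0.179982971536
D = 1 − m·sn²u·sn²v = 0.9777243051474292
sn(u+v) = (sn u·cn v·dn v + sn v·cn u·dn u)/D = -0.9632339552440182/0.9777243051474292 = -0.9851795134608769

sn(u+v)=-0.985179513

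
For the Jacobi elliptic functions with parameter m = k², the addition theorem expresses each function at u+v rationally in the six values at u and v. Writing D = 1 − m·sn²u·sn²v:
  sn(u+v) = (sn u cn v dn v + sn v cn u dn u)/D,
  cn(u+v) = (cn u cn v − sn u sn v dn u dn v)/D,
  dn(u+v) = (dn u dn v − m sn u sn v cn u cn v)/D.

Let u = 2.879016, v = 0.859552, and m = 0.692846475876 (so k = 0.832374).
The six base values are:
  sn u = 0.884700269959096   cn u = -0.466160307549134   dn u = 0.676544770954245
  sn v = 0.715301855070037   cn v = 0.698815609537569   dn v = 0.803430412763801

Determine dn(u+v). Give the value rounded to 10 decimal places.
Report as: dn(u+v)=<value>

m = k² = 0.692846475876
D = 1 − m·sn²u·sn²v = 0.7225351108761731
dn(u+v) = (dn u·dn v − m·sn u·sn v·cn u·cn v)/D = 0.6863869656198857/0.7225351108761731 = 0.9499703963002534

dn(u+v)=0.9499703963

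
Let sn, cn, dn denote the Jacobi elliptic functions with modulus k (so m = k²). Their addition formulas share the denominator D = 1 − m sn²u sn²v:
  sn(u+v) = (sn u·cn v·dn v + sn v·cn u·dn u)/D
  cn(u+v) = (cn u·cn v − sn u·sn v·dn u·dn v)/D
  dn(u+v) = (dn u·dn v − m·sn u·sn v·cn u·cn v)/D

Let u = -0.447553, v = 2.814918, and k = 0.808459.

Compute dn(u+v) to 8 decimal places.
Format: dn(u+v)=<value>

dn(u+v)=0.61262996

sn u = -0.4243306061076265, cn u = 0.9055073366463324, dn u = 0.9393157208423639
sn v = 0.8752947669423973, cn v = -0.4835897754949482, dn v = 0.7065732280922832
m = k² = 0.653605954681
D = 1 − m·sn²u·sn²v = 0.9098359565696354
dn(u+v) = (dn u·dn v − m·sn u·sn v·cn u·cn v)/D = 0.5573927688613839/0.9098359565696354 = 0.6126299634968572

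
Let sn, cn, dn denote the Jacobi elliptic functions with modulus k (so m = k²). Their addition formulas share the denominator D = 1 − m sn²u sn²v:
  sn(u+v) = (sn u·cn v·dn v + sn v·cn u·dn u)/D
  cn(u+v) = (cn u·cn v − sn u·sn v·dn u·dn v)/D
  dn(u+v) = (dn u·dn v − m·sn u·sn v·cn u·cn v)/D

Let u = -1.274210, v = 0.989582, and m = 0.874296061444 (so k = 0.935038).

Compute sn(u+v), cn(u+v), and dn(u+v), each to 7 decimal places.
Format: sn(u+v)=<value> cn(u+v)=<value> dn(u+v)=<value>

sn u = -0.8706425731106883, cn u = 0.4919161614413576, dn u = 0.5807472940898228
sn v = 0.7676384822901696, cn v = 0.6408831098626683, dn v = 0.6962790923902625
m = k² = 0.874296061444
D = 1 − m·sn²u·sn²v = 0.6094723414493226
sn(u+v) = (sn u·cn v·dn v + sn v·cn u·dn u)/D = -0.1692117130290553/0.6094723414493226 = -0.2776364102539428
cn(u+v) = (cn u·cn v − sn u·sn v·dn u·dn v)/D = 0.585511683201533/0.6094723414493226 = 0.9606862254145754
dn(u+v) = (dn u·dn v − m·sn u·sn v·cn u·cn v)/D = 0.5885772355753854/0.6094723414493226 = 0.9657160719972153

sn(u+v)=-0.2776364 cn(u+v)=0.9606862 dn(u+v)=0.9657161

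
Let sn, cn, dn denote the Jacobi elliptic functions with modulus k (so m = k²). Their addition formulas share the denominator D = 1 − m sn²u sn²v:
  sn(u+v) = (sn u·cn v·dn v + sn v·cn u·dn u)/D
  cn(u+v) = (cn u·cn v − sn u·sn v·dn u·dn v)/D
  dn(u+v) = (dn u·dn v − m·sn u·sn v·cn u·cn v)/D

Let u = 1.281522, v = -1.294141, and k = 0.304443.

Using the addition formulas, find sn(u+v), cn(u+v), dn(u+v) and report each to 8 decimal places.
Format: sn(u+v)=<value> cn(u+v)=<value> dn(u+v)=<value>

sn(u+v)=-0.01261863 cn(u+v)=0.99992038 dn(u+v)=0.99999262

sn u = 0.9515208256601464, cn u = 0.3075843271934271, dn u = 0.9571223873208817
sn v = -0.9551656828821306, cn v = 0.2960718126473933, dn v = 0.9567858364712037
m = k² = 0.092685540249
D = 1 − m·sn²u·sn²v = 0.9234392810172367
sn(u+v) = (sn u·cn v·dn v + sn v·cn u·dn u)/D = -0.01165254236255269/0.9234392810172367 = -0.01261863405866442
cn(u+v) = (cn u·cn v − sn u·sn v·dn u·dn v)/D = 0.9233657585064112/0.9234392810172367 = 0.9999203818677233
dn(u+v) = (dn u·dn v − m·sn u·sn v·cn u·cn v)/D = 0.9234324667897365/0.9234392810172367 = 0.9999926208169391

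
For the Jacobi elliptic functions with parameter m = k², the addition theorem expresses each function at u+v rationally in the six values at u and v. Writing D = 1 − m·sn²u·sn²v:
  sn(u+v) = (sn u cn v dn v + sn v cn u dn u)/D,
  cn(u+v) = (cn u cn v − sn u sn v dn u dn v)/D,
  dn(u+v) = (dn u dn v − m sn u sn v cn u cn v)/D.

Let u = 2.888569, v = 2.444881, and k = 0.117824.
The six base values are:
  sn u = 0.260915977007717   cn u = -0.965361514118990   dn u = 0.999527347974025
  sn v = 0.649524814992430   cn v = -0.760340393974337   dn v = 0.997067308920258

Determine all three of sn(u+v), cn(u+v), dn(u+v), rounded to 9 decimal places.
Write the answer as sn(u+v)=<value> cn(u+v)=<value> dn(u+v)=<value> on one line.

sn(u+v)=-0.824861932 cn(u+v)=0.565334232 dn(u+v)=0.995265989

m = k² = 0.013882494976
D = 1 − m·sn²u·sn²v = 0.999601287025729
sn(u+v) = (sn u·cn v·dn v + sn v·cn u·dn u)/D = -0.824533048586584/0.999601287025729 = -0.8248619317407513
cn(u+v) = (cn u·cn v − sn u·sn v·dn u·dn v)/D = 0.565108825636273/0.999601287025729 = 0.565334231729263
dn(u+v) = (dn u·dn v − m·sn u·sn v·cn u·cn v)/D = 0.9948691637079913/0.999601287025729 = 0.9952659891707244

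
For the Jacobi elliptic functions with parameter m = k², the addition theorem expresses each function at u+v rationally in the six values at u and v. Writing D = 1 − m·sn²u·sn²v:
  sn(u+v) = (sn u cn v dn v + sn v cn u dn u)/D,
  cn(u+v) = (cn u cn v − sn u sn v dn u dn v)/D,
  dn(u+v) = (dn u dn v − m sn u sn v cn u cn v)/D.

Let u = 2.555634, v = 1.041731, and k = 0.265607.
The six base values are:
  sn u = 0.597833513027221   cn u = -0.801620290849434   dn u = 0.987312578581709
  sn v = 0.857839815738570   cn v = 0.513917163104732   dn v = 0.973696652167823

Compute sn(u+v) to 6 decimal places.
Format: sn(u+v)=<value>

sn(u+v)=-0.386962

m = k² = 0.070547078449
D = 1 − m·sn²u·sn²v = 0.9814453850508732
sn(u+v) = (sn u·cn v·dn v + sn v·cn u·dn u)/D = -0.379781603615031/0.9814453850508732 = -0.3869615257249848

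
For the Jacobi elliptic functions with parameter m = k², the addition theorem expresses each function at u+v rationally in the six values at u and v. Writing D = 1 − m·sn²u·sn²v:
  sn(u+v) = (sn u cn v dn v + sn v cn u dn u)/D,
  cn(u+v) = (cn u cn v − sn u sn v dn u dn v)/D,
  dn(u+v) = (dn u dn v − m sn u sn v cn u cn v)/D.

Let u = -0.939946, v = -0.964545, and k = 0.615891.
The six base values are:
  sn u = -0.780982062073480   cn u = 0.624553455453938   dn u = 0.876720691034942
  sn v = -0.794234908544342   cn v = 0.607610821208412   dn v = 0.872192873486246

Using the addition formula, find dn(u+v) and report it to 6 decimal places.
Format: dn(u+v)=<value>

m = k² = 0.379321723881
D = 1 − m·sn²u·sn²v = 0.8540554854335285
dn(u+v) = (dn u·dn v − m·sn u·sn v·cn u·cn v)/D = 0.6753815868337395/0.8540554854335285 = 0.7907935706201899

dn(u+v)=0.790794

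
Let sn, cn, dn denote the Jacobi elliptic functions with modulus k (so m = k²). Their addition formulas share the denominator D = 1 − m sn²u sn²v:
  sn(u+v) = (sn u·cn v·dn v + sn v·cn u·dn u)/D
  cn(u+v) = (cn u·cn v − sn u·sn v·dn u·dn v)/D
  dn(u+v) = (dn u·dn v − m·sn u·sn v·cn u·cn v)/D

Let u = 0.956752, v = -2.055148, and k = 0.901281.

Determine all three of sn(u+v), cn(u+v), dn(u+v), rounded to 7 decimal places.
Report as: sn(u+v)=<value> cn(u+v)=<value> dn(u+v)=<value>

sn u = 0.7574325444155955, cn u = 0.6529134250879797, dn u = 0.7307365624414053
sn v = -0.9949251706724519, cn v = 0.1006176165608809, dn v = 0.4426243127179888
m = k² = 0.812307440961
D = 1 − m·sn²u·sn²v = 0.5386939070542396
sn(u+v) = (sn u·cn v·dn v + sn v·cn u·dn u)/D = -0.4409536047424129/0.5386939070542396 = -0.8185605943711084
cn(u+v) = (cn u·cn v − sn u·sn v·dn u·dn v)/D = 0.3094366558151014/0.5386939070542396 = 0.5744201888363759
dn(u+v) = (dn u·dn v − m·sn u·sn v·cn u·cn v)/D = 0.363656431876505/0.5386939070542396 = 0.6750706238076857

sn(u+v)=-0.8185606 cn(u+v)=0.5744202 dn(u+v)=0.6750706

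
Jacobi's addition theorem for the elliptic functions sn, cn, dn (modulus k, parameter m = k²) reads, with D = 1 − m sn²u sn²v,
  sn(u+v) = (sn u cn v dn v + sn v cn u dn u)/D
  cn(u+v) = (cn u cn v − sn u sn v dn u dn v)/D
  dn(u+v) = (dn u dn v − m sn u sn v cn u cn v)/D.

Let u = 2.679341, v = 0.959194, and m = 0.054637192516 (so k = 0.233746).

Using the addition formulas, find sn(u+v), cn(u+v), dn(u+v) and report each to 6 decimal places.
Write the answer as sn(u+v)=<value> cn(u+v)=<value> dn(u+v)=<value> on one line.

sn(u+v)=-0.436630 cn(u+v)=-0.899641 dn(u+v)=0.994778

sn u = 0.4841671538821336, cn u = -0.8749755237157633, dn u = 0.9935753960997377
sn v = 0.8148779149520078, cn v = 0.5796326282426382, dn v = 0.9816921527205291
m = k² = 0.054637192516
D = 1 − m·sn²u·sn²v = 0.9914951997611668
sn(u+v) = (sn u·cn v·dn v + sn v·cn u·dn u)/D = -0.4329163166898851/0.9914951997611668 = -0.436629765624853
cn(u+v) = (cn u·cn v − sn u·sn v·dn u·dn v)/D = -0.8919900189425323/0.9914951997611668 = -0.8996412883868692
dn(u+v) = (dn u·dn v − m·sn u·sn v·cn u·cn v)/D = 0.9863178076678326/0.9914951997611668 = 0.994778197519684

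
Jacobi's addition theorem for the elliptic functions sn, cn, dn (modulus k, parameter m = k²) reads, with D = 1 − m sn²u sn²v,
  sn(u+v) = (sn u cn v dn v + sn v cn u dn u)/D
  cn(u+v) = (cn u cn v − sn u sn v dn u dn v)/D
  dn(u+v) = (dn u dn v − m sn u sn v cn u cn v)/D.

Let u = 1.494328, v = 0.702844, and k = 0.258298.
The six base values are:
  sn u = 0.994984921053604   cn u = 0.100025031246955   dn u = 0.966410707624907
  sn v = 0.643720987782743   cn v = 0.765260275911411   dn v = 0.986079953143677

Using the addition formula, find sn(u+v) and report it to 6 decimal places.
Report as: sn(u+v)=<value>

m = k² = 0.066717856804
D = 1 − m·sn²u·sn²v = 0.9726302756736421
sn(u+v) = (sn u·cn v·dn v + sn v·cn u·dn u)/D = 0.8130488566792415/0.9726302756736421 = 0.8359279749091968

sn(u+v)=0.835928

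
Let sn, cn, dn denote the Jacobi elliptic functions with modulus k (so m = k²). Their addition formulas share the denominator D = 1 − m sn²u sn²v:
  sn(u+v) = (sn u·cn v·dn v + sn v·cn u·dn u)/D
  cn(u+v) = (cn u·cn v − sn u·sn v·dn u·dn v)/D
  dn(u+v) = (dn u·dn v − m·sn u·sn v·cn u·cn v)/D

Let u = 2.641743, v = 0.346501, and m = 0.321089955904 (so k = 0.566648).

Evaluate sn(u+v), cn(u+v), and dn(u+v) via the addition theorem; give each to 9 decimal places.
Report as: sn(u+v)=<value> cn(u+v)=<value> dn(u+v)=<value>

sn(u+v)=0.443499128 cn(u+v)=-0.896274803 dn(u+v)=0.967907197

sn u = 0.707694244393787, cn u = -0.7065188295098064, dn u = 0.9160721315501268
sn v = 0.3375672989674916, cn v = 0.941301396295465, dn v = 0.9815351545746361
m = k² = 0.321089955904
D = 1 − m·sn²u·sn²v = 0.9816752193374658
sn(u+v) = (sn u·cn v·dn v + sn v·cn u·dn u)/D = 0.4353721042013968/0.9816752193374658 = 0.4434991284543478
cn(u+v) = (cn u·cn v − sn u·sn v·dn u·dn v)/D = -0.8798507641324804/0.9816752193374658 = -0.8962748033166133
dn(u+v) = (dn u·dn v − m·sn u·sn v·cn u·cn v)/D = 0.9501705100848535/0.9816752193374658 = 0.9679071971747694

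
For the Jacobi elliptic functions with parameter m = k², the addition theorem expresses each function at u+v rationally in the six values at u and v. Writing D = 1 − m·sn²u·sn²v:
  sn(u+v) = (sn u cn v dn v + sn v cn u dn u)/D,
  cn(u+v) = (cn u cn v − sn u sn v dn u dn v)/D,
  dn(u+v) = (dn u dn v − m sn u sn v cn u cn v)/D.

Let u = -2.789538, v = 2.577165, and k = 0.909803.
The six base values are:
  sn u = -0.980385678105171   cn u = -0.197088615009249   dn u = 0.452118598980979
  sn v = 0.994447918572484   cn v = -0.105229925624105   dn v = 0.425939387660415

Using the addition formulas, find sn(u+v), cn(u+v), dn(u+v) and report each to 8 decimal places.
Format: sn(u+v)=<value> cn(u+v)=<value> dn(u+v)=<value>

sn(u+v)=-0.20950216 cn(u+v)=0.97780818 dn(u+v)=0.98166668

m = k² = 0.827741498809
D = 1 − m·sn²u·sn²v = 0.213221050331734
sn(u+v) = (sn u·cn v·dn v + sn v·cn u·dn u)/D = -0.04467027141386739/0.213221050331734 = -0.2095021638077872
cn(u+v) = (cn u·cn v − sn u·sn v·dn u·dn v)/D = 0.2084892878696152/0.213221050331734 = 0.9778081833160608
dn(u+v) = (dn u·dn v − m·sn u·sn v·cn u·cn v)/D = 0.2093120003241885/0.213221050331734 = 0.9816666787755536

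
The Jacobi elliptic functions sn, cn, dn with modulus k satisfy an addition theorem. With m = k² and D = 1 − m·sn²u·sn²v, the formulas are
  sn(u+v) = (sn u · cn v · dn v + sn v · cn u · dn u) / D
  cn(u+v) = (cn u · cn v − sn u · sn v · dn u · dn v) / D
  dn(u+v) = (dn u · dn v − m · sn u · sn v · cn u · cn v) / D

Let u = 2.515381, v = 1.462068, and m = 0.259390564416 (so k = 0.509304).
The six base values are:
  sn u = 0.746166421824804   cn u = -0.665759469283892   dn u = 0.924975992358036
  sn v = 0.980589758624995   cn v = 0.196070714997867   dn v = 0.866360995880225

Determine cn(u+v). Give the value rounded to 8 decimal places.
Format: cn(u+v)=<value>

m = k² = 0.259390564416
D = 1 − m·sn²u·sn²v = 0.8611326066987498
cn(u+v) = (cn u·cn v − sn u·sn v·dn u·dn v)/D = -0.7168798296671042/0.8611326066987498 = -0.8324848276450069

cn(u+v)=-0.83248483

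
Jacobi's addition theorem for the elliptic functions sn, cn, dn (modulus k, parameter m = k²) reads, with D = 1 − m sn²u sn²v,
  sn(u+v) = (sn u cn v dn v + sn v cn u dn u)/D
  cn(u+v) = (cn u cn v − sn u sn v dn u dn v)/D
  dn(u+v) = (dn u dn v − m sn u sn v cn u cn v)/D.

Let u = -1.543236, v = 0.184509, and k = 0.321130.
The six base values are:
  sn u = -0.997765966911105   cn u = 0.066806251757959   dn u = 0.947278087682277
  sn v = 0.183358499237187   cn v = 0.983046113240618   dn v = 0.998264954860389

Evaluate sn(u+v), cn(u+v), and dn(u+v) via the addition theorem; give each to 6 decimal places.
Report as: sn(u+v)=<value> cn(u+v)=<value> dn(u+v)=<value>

m = k² = 0.1031244769
D = 1 − m·sn²u·sn²v = 0.996548393940979
sn(u+v) = (sn u·cn v·dn v + sn v·cn u·dn u)/D = -0.9675444594372841/0.996548393940979 = -0.9708956086026138
cn(u+v) = (cn u·cn v − sn u·sn v·dn u·dn v)/D = 0.2386763927969383/0.996548393940979 = 0.2395030630204136
dn(u+v) = (dn u·dn v − m·sn u·sn v·cn u·cn v)/D = 0.94687354933777/0.996548393940979 = 0.9501531035469703

sn(u+v)=-0.970896 cn(u+v)=0.239503 dn(u+v)=0.950153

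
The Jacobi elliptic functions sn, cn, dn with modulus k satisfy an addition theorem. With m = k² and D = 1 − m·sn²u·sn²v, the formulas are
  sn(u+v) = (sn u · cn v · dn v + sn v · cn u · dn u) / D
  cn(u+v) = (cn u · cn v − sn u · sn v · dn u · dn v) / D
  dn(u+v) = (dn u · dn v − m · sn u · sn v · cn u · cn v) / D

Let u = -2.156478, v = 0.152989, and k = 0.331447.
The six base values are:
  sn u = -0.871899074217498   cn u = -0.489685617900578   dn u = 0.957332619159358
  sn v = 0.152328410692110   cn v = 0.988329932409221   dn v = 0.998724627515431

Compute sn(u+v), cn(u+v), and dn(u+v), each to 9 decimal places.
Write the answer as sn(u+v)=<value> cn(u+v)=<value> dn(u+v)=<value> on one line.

sn(u+v)=-0.933844938 cn(u+v)=-0.357678113 dn(u+v)=0.950892899

m = k² = 0.109857113809
D = 1 − m·sn²u·sn²v = 0.9980621398149716
sn(u+v) = (sn u·cn v·dn v + sn v·cn u·dn u)/D = -0.9320352766828423/0.9980621398149716 = -0.93384493760642
cn(u+v) = (cn u·cn v − sn u·sn v·dn u·dn v)/D = -0.3569849828084897/0.9980621398149716 = -0.357678112982695
dn(u+v) = (dn u·dn v − m·sn u·sn v·cn u·cn v)/D = 0.9490502017462706/0.9980621398149716 = 0.9508928992359261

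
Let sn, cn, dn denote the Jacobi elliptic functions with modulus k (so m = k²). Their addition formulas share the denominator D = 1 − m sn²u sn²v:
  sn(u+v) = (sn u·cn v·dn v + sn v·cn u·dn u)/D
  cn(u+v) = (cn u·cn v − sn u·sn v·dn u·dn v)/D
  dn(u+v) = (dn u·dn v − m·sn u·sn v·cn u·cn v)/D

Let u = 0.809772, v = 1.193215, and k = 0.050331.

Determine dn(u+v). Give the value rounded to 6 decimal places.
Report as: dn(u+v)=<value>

sn u = 0.7239943842720464, cn u = 0.6898058651117287, dn u = 0.9993358659349991
sn v = 0.9293603401800822, cn v = 0.3691738859946109, dn v = 0.9989054209203204
m = k² = 0.002533209561
D = 1 − m·sn²u·sn²v = 0.9988531416411777
dn(u+v) = (dn u·dn v − m·sn u·sn v·cn u·cn v)/D = 0.9978079552607721/0.9988531416411777 = 0.9989536135625621

dn(u+v)=0.998954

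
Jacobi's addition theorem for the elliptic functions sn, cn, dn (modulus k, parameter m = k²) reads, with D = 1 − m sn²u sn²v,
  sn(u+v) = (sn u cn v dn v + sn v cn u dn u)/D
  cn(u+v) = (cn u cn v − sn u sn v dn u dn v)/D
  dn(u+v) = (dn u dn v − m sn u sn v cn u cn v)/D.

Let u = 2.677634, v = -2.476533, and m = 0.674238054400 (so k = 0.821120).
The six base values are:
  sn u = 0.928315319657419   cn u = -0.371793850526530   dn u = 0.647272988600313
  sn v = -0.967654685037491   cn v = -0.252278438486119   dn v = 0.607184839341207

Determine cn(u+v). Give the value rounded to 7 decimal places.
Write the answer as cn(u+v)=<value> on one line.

m = k² = 0.6742380544
D = 1 − m·sn²u·sn²v = 0.45594212229524
cn(u+v) = (cn u·cn v − sn u·sn v·dn u·dn v)/D = 0.4468359051589919/0.45594212229524 = 0.9800276905972036

cn(u+v)=0.9800277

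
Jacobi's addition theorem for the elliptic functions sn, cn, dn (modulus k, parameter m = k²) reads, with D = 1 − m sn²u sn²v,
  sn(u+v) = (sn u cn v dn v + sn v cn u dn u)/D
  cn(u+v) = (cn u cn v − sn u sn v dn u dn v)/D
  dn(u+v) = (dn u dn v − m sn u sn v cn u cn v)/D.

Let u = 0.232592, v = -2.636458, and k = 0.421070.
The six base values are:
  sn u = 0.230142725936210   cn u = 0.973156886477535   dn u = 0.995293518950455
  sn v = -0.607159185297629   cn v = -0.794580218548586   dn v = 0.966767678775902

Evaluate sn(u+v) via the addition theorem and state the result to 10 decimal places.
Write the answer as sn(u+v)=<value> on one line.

sn(u+v)=-0.7675270966

m = k² = 0.1772999449
D = 1 − m·sn²u·sn²v = 0.9965381500068908
sn(u+v) = (sn u·cn v·dn v + sn v·cn u·dn u)/D = -0.7648700329140637/0.9965381500068908 = -0.7675270965880983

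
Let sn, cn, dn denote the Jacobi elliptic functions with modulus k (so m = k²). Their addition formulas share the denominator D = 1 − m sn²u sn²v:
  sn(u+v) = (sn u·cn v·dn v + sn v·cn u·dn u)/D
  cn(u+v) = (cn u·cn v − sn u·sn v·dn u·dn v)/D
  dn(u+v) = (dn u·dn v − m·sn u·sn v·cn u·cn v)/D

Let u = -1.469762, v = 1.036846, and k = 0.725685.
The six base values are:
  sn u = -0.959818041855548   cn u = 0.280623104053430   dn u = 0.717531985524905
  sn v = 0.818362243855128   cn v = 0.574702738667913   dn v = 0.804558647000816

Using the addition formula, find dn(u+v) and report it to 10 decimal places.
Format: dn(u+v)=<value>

m = k² = 0.526618719225
D = 1 − m·sn²u·sn²v = 0.6750883528937361
dn(u+v) = (dn u·dn v − m·sn u·sn v·cn u·cn v)/D = 0.6440075674839994/0.6750883528937361 = 0.9539604182526476

dn(u+v)=0.9539604183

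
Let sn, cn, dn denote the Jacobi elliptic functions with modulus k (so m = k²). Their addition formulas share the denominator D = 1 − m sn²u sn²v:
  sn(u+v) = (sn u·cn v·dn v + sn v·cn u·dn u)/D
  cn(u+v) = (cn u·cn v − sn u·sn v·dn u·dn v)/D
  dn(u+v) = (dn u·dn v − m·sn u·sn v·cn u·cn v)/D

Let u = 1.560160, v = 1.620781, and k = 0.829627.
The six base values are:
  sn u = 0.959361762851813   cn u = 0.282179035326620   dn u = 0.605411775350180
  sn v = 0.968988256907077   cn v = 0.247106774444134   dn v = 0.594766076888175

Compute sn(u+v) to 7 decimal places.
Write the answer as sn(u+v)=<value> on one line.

sn(u+v)=0.7564937

m = k² = 0.688280959129
D = 1 − m·sn²u·sn²v = 0.4052046114826457
sn(u+v) = (sn u·cn v·dn v + sn v·cn u·dn u)/D = 0.3065347303438399/0.4052046114826457 = 0.7564936865408016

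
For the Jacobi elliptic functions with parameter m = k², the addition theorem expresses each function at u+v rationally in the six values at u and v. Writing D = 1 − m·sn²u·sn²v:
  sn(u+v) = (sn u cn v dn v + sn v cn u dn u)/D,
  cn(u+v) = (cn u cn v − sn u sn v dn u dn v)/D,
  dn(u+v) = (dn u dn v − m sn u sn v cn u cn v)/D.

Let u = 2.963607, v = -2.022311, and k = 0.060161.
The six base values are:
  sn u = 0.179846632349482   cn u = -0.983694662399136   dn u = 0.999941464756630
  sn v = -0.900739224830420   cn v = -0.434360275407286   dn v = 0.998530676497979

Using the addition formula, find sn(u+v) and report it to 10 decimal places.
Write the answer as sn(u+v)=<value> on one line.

m = k² = 0.003619345921
D = 1 − m·sn²u·sn²v = 0.999905019847153
sn(u+v) = (sn u·cn v·dn v + sn v·cn u·dn u)/D = 0.8079970505851738/0.999905019847153 = 0.8080738015583574

sn(u+v)=0.8080738016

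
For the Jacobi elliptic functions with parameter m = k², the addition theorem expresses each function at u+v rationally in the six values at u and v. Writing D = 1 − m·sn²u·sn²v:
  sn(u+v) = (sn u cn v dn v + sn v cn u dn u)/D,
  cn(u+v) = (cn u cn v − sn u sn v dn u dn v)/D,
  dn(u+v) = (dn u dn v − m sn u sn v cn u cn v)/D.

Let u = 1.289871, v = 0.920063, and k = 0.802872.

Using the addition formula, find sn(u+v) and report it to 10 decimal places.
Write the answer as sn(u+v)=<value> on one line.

sn u = 0.9020026975919741, cn u = 0.4317303945019411, dn u = 0.6895976501134738
sn v = 0.7514150763012847, cn v = 0.6598298137452827, dn v = 0.79752180215237
m = k² = 0.644603448384
D = 1 − m·sn²u·sn²v = 0.7038797508365866
sn(u+v) = (sn u·cn v·dn v + sn v·cn u·dn u)/D = 0.6983711688698515/0.7038797508365866 = 0.9921739729546305

sn(u+v)=0.9921739730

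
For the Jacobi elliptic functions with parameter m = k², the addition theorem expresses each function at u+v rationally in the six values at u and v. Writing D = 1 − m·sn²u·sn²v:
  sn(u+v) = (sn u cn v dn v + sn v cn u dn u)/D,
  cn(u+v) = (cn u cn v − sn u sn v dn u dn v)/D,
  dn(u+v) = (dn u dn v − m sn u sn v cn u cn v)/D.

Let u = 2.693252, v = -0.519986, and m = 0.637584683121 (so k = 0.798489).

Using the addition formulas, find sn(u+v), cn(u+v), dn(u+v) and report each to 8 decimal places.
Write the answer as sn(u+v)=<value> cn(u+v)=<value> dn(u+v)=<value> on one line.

sn u = 0.9032711023273977, cn u = -0.4290702922601935, dn u = 0.6926727191913232
sn v = -0.4846195867322086, cn v = 0.8747250174514865, dn v = 0.9220950709920787
m = k² = 0.637584683121
D = 1 − m·sn²u·sn²v = 0.8778267761593305
sn(u+v) = (sn u·cn v·dn v + sn v·cn u·dn u)/D = 0.8725915717612578/0.8778267761593305 = 0.994036175997071
cn(u+v) = (cn u·cn v − sn u·sn v·dn u·dn v)/D = -0.0957277276106621/0.8778267761593305 = -0.1090508175536525
dn(u+v) = (dn u·dn v − m·sn u·sn v·cn u·cn v)/D = 0.5339593966518871/0.8778267761593305 = 0.6082742189615898

sn(u+v)=0.99403618 cn(u+v)=-0.10905082 dn(u+v)=0.60827422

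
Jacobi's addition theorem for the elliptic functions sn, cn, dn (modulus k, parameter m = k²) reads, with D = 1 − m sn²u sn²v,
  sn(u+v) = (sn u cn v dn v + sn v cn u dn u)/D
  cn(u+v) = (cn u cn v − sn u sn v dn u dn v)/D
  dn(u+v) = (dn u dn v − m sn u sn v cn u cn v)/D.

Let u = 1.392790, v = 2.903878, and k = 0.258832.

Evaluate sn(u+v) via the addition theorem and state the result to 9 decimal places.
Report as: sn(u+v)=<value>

sn u = 0.9803734327781861, cn u = 0.1971495176324697, dn u = 0.967269307999001
sn v = 0.287999659629702, cn v = -0.9576305112375941, dn v = 0.9972177607965232
m = k² = 0.066994004224
D = 1 − m·sn²u·sn²v = 0.9946592413470257
sn(u+v) = (sn u·cn v·dn v + sn v·cn u·dn u)/D = -0.8813028684586305/0.9946592413470257 = -0.8860349673774896

sn(u+v)=-0.886034967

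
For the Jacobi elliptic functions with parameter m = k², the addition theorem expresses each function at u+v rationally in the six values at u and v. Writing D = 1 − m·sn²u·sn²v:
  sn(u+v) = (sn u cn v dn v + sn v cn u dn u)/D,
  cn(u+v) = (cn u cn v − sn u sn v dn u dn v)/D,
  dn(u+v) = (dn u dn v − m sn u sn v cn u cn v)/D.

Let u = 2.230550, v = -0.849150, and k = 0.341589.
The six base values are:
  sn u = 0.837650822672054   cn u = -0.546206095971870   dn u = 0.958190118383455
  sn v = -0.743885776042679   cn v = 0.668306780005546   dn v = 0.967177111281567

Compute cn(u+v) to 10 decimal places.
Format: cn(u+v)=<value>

m = k² = 0.116683044921
D = 1 − m·sn²u·sn²v = 0.9546949825866697
cn(u+v) = (cn u·cn v − sn u·sn v·dn u·dn v)/D = 0.2124334979723187/0.9546949825866697 = 0.2225145222788823

cn(u+v)=0.2225145223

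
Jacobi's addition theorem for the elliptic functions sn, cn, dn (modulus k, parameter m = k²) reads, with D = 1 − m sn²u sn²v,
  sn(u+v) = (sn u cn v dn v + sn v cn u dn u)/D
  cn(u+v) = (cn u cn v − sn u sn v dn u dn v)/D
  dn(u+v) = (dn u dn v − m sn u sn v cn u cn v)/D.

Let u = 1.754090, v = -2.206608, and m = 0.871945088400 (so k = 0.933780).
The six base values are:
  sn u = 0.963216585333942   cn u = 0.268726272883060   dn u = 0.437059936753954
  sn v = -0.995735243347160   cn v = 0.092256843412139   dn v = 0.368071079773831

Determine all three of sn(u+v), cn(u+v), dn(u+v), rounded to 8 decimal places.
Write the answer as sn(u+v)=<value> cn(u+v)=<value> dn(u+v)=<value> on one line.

m = k² = 0.8719450884
D = 1 − m·sn²u·sn²v = 0.1979068683239688
sn(u+v) = (sn u·cn v·dn v + sn v·cn u·dn u)/D = -0.0842405755808641/0.1979068683239688 = -0.4256576656195898
cn(u+v) = (cn u·cn v − sn u·sn v·dn u·dn v)/D = 0.1790828131217662/0.1979068683239688 = 0.9048842753077774
dn(u+v) = (dn u·dn v − m·sn u·sn v·cn u·cn v)/D = 0.1816022917803508/0.1979068683239688 = 0.9176149030011036

sn(u+v)=-0.42565767 cn(u+v)=0.90488428 dn(u+v)=0.91761490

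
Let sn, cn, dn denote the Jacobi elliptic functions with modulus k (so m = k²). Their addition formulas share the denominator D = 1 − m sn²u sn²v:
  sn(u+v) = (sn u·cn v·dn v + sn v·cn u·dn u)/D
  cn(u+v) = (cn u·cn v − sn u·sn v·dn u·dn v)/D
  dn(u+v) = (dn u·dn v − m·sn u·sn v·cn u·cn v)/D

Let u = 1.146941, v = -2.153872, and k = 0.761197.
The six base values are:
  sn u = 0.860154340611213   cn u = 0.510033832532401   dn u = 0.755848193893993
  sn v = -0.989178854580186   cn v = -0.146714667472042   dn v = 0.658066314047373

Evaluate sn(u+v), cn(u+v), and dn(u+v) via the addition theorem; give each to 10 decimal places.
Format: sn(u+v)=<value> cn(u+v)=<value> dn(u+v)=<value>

sn(u+v)=-0.7999230251 cn(u+v)=0.6001026195 dn(u+v)=0.7932477541

m = k² = 0.579420872809
D = 1 − m·sn²u·sn²v = 0.5805342029850424
sn(u+v) = (sn u·cn v·dn v + sn v·cn u·dn u)/D = -0.4643826758331121/0.5805342029850424 = -0.7999230251125739
cn(u+v) = (cn u·cn v − sn u·sn v·dn u·dn v)/D = 0.3483800959032492/0.5805342029850424 = 0.6001026194699941
dn(u+v) = (dn u·dn v − m·sn u·sn v·cn u·cn v)/D = 0.4605074526795534/0.5805342029850424 = 0.793247754071466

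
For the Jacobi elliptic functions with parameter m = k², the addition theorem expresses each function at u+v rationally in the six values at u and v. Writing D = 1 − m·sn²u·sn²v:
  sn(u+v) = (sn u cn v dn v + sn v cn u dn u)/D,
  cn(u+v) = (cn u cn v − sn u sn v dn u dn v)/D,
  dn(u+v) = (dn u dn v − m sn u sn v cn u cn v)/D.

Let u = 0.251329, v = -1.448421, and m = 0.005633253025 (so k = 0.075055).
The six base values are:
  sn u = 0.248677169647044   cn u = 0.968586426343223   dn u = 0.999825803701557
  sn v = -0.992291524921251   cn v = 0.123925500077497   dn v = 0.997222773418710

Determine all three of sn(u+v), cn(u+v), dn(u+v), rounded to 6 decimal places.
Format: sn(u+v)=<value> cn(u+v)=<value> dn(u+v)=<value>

sn(u+v)=-0.930540 cn(u+v)=0.366190 dn(u+v)=0.997558

m = k² = 0.005633253025
D = 1 − m·sn²u·sn²v = 0.9996569877310578
sn(u+v) = (sn u·cn v·dn v + sn v·cn u·dn u)/D = -0.9302208228644189/0.9996569877310578 = -0.9305400095044205
cn(u+v) = (cn u·cn v − sn u·sn v·dn u·dn v)/D = 0.3660646306719289/0.9996569877310578 = 0.3661902384164726
dn(u+v) = (dn u·dn v − m·sn u·sn v·cn u·cn v)/D = 0.9972159137090265/0.9996569877310578 = 0.9975580883723207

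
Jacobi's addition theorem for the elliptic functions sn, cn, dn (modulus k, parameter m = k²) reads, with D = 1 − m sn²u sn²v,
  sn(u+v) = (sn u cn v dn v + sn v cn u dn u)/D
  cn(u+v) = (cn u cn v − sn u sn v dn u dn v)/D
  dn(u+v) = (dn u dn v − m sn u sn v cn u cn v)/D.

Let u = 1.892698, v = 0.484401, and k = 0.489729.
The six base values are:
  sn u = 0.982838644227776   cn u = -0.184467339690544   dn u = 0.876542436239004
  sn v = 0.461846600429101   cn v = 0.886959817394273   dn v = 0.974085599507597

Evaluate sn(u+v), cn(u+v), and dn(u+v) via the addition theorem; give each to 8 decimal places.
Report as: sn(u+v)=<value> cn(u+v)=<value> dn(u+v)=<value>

sn(u+v)=0.81473137 cn(u+v)=-0.57983859 dn(u+v)=0.91695198

m = k² = 0.239834493441
D = 1 − m·sn²u·sn²v = 0.9505835440966098
sn(u+v) = (sn u·cn v·dn v + sn v·cn u·dn u)/D = 0.7744702359815334/0.9505835440966098 = 0.814731372945819
cn(u+v) = (cn u·cn v − sn u·sn v·dn u·dn v)/D = -0.5511850214637361/0.9505835440966098 = -0.5798385895555941
dn(u+v) = (dn u·dn v − m·sn u·sn v·cn u·cn v)/D = 0.8716394614096526/0.9505835440966098 = 0.9169519784166031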